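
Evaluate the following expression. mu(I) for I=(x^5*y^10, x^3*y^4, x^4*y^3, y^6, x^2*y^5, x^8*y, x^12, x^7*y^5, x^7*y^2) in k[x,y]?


Remove redundant (divisible by others).
x^7*y^5 redundant.
x^5*y^10 redundant.
Min: x^12, x^8*y, x^7*y^2, x^4*y^3, x^3*y^4, x^2*y^5, y^6
Count=7


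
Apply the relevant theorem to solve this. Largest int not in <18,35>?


gcd(18,35)=1 => F=ab-a-b=18*35-18-35=630-53=577


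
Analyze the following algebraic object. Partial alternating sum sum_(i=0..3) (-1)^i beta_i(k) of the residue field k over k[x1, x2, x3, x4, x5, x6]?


Koszul resolution: beta_i(k)=C(n,i), n=6
sum_(i=0..p) (-1)^i C(n,i) = (-1)^p C(n-1,p)
(-1)^3*C(5,3) = (-1)^3*10 = -10


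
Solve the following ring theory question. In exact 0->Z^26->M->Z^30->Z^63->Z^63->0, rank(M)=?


Alt sum=0:
(-1)^0*26 + (-1)^1*? + (-1)^2*30 + (-1)^3*63 + (-1)^4*63=0
rank(M)=56


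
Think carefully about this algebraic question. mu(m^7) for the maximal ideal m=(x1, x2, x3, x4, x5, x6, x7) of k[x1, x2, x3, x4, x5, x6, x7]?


Graded Nakayama: mu(m^d) = dim_k (m^d/m^(d+1)) = #degree-7 monomials in 7 vars
C(n+d-1,d)=C(13,7)=1716


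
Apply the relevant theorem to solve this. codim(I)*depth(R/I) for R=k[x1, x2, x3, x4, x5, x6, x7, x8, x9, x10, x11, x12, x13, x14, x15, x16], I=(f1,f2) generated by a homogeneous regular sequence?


codim=2, depth=dim(R/I)=16-2=14
Product=2*14=28


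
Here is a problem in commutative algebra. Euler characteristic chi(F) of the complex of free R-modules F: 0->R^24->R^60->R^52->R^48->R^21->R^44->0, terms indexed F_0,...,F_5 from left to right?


chi = sum (-1)^i * rank:
(-1)^0*24=24
(-1)^1*60=-60
(-1)^2*52=52
(-1)^3*48=-48
(-1)^4*21=21
(-1)^5*44=-44
chi=-55


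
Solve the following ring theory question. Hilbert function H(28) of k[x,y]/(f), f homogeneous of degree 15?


H(t)=d for t>=d-1.
d=15, t=28
H(28)=15


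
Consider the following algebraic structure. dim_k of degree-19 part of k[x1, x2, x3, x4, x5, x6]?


C(d+n-1,n-1)=C(24,5)=42504


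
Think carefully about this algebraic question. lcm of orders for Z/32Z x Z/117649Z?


Exponent = lcm of the cyclic orders; pairwise coprime => product.
2^5*7^6=32*117649=3764768


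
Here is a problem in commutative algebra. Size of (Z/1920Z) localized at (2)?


2-primary part: 1920=2^7*15
Size=2^7=128


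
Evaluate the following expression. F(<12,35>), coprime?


gcd(12,35)=1 => F=ab-a-b=12*35-12-35=420-47=373


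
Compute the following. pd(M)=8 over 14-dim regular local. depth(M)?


pd+depth=depth(R)=14
depth=14-8=6


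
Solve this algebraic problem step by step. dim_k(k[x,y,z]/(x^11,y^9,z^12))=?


Basis: x^iy^jz^k, i<11,j<9,k<12
11*9*12=1188


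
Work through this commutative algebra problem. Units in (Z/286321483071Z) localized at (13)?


Local ring = Z/10604499373Z.
phi(10604499373) = 13^8*(13-1) = 9788768652


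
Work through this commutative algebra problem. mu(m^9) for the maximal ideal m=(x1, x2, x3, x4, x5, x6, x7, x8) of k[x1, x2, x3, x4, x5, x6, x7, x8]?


Graded Nakayama: mu(m^d) = dim_k (m^d/m^(d+1)) = #degree-9 monomials in 8 vars
C(n+d-1,d)=C(16,9)=11440


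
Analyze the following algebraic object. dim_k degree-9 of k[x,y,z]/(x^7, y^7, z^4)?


Need i<7, j<7, k<4 with i+j+k=9.
For each i, j ranges over max(0,9-i-3)..min(6,9-i):
  i=0: j in [6,6] -> 1
  i=1: j in [5,6] -> 2
  i=2: j in [4,6] -> 3
  i=3: j in [3,6] -> 4
  i=4: j in [2,5] -> 4
  i=5: j in [1,4] -> 4
  i=6: j in [0,3] -> 4
H(9) = 1+2+3+4+4+4+4 = 22


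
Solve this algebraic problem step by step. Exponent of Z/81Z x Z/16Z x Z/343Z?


Exponent = lcm of the cyclic orders; pairwise coprime => product.
3^4*2^4*7^3=81*16*343=444528


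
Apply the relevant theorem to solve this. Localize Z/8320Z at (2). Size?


2-primary part: 8320=2^7*65
Size=2^7=128


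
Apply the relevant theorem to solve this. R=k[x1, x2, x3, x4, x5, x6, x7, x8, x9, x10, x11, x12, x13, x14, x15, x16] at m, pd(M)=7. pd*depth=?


pd+depth=16
depth=16-7=9
pd*depth=7*9=63


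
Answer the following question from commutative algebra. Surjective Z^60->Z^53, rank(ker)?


rank(ker) = 60-53 = 7


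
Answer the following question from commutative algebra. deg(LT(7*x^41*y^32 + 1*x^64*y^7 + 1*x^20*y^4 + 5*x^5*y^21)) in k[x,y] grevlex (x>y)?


LT: 7*x^41*y^32
deg_x=41, deg_y=32
Total=41+32=73


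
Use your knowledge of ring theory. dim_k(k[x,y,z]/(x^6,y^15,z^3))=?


Basis: x^iy^jz^k, i<6,j<15,k<3
6*15*3=270


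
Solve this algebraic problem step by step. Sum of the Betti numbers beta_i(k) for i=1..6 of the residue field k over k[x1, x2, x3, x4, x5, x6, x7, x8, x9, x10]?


Koszul resolution: beta_i(k)=C(n,i), n=10
C(10,1)=10, C(10,2)=45, C(10,3)=120, C(10,4)=210, C(10,5)=252, C(10,6)=210
Sum=847


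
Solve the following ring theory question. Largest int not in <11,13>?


gcd(11,13)=1 => F=ab-a-b=11*13-11-13=143-24=119


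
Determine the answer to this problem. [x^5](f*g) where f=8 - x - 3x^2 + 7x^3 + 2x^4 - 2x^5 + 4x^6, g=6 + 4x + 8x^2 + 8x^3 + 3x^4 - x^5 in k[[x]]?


[x^5] = sum a_i*b_j, i+j=5
  8*-1=-8
  -1*3=-3
  -3*8=-24
  7*8=56
  2*4=8
  -2*6=-12
Sum=17


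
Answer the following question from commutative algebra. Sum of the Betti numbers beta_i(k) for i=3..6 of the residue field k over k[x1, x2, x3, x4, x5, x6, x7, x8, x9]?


Koszul resolution: beta_i(k)=C(n,i), n=9
C(9,3)=84, C(9,4)=126, C(9,5)=126, C(9,6)=84
Sum=420


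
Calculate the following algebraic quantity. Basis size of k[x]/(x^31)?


Basis: 1,x,...,x^30
dim=31


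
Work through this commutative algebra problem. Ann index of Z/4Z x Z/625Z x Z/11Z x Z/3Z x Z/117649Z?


Exponent = lcm of the cyclic orders; pairwise coprime => product.
2^2*5^4*11^1*3^1*7^6=4*625*11*3*117649=9706042500


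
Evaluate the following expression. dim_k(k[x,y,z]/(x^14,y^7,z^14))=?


Basis: x^iy^jz^k, i<14,j<7,k<14
14*7*14=1372


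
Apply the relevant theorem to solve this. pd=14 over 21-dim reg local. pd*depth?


pd+depth=21
depth=21-14=7
pd*depth=14*7=98


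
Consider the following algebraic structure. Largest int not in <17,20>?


gcd(17,20)=1 => F=ab-a-b=17*20-17-20=340-37=303


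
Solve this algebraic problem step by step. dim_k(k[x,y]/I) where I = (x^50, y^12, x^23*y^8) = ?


k[x,y]/I, I = (x^50, y^12, x^23*y^8)
Rect: 50x12=600. Corner: (50-23)x(12-8)=108.
dim = 600-108 = 492


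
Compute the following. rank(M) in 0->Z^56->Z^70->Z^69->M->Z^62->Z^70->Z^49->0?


Alt sum=0:
(-1)^0*56 + (-1)^1*70 + (-1)^2*69 + (-1)^3*? + (-1)^4*62 + (-1)^5*70 + (-1)^6*49=0
rank(M)=96


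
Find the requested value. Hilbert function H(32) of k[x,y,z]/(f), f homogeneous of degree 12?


C(34,2)-C(22,2)=561-231=330


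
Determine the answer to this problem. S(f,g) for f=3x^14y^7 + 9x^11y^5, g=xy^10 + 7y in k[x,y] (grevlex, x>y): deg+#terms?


LT(f)=3x^14y^7, LT(g)=xy^10
lcm(LM)=x^14y^10
S(f,g) (scaled by 3 to clear denominators) = y^3*f - 3x^13*g = 9x^11y^8 - 21x^13y
2 terms, deg 19.
19+2=21


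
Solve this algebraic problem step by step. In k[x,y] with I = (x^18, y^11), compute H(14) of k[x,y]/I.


k[x,y], I = (x^18, y^11), d = 14
Need i < 18 and d-i < 11.
Range: 4 <= i <= 14.
H(14) = 11


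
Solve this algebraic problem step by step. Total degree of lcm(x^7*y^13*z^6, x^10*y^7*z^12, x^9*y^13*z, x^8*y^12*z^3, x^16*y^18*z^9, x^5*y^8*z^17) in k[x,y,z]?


lcm = componentwise max:
x: max(7,10,9,8,16,5)=16
y: max(13,7,13,12,18,8)=18
z: max(6,12,1,3,9,17)=17
Total=16+18+17=51


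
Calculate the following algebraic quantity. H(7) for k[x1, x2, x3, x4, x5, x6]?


C(d+n-1,n-1)=C(12,5)=792


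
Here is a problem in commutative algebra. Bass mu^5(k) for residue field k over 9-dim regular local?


C(n,i)=C(9,5)=126


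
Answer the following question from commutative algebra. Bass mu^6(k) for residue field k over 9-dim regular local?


C(n,i)=C(9,6)=84


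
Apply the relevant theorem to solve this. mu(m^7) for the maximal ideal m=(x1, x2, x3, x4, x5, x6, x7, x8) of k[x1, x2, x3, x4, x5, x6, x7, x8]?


Graded Nakayama: mu(m^d) = dim_k (m^d/m^(d+1)) = #degree-7 monomials in 8 vars
C(n+d-1,d)=C(14,7)=3432


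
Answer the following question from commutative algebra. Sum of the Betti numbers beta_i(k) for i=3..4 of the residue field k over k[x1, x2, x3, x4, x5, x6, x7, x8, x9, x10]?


Koszul resolution: beta_i(k)=C(n,i), n=10
C(10,3)=120, C(10,4)=210
Sum=330


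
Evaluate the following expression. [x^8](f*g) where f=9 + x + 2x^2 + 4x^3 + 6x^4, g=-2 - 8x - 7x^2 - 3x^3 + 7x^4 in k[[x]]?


[x^8] = sum a_i*b_j, i+j=8
  6*7=42
Sum=42


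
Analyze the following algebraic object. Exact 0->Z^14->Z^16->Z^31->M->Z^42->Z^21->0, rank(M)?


Alt sum=0:
(-1)^0*14 + (-1)^1*16 + (-1)^2*31 + (-1)^3*? + (-1)^4*42 + (-1)^5*21=0
rank(M)=50


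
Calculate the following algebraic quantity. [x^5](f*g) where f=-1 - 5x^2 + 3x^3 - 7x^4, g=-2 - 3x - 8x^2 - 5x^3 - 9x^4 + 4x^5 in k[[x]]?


[x^5] = sum a_i*b_j, i+j=5
  -1*4=-4
  -5*-5=25
  3*-8=-24
  -7*-3=21
Sum=18


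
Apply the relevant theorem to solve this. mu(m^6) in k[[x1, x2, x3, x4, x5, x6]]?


C(n+d-1,d)=C(11,6)=462


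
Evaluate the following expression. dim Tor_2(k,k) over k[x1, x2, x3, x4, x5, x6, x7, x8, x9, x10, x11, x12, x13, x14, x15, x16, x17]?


Koszul: C(n,i)=C(17,2)=136


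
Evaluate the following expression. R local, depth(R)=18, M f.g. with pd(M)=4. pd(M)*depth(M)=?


pd+depth=18
depth=18-4=14
pd*depth=4*14=56


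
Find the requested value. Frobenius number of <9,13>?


gcd(9,13)=1 => F=ab-a-b=9*13-9-13=117-22=95


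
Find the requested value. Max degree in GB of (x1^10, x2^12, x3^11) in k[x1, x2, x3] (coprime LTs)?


Pure powers, coprime LTs => already GB.
Degrees: 10, 12, 11
Max=12


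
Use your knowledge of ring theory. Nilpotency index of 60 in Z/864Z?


60^k mod 864:
k=1: 60
k=2: 144
k=3: 0
First zero at k = 3


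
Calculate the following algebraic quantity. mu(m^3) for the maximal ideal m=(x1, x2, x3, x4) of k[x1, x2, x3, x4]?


Graded Nakayama: mu(m^d) = dim_k (m^d/m^(d+1)) = #degree-3 monomials in 4 vars
C(n+d-1,d)=C(6,3)=20


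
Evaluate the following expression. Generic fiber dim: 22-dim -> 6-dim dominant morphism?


dim(fiber)=dim(X)-dim(Y)=22-6=16


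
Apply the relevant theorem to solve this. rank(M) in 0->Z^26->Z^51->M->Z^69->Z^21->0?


Alt sum=0:
(-1)^0*26 + (-1)^1*51 + (-1)^2*? + (-1)^3*69 + (-1)^4*21=0
rank(M)=73


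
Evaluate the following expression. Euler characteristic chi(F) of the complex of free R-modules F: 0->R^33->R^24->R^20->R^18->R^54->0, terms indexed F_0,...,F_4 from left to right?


chi = sum (-1)^i * rank:
(-1)^0*33=33
(-1)^1*24=-24
(-1)^2*20=20
(-1)^3*18=-18
(-1)^4*54=54
chi=65


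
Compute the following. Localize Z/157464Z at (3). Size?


3-primary part: 157464=3^9*8
Size=3^9=19683


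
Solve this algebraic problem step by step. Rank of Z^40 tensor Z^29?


rank(M(x)N) = rank(M)*rank(N)
40*29 = 1160


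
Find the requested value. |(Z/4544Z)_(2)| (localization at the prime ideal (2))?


2-primary part: 4544=2^6*71
Size=2^6=64


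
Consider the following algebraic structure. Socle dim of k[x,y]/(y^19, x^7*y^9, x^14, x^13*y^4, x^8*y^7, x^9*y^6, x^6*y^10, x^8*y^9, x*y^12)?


Socle = ann(m) = span of standard monomials u with x*u, y*u in I (staircase corners).
Redundant generators: x^8*y^9
Minimal generators: x^14, x^13*y^4, x^9*y^6, x^8*y^7, x^7*y^9, x^6*y^10, x*y^12, y^19
Corners: y^18, x^5y^11, x^6y^9, x^7y^8, x^8y^6, x^12y^5, x^13y^3
Socle dim=7


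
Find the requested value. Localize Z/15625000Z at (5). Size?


5-primary part: 15625000=5^9*8
Size=5^9=1953125


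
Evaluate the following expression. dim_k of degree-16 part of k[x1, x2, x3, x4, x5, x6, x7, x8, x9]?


C(d+n-1,n-1)=C(24,8)=735471


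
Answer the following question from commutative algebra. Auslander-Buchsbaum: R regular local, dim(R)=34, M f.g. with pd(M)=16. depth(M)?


pd+depth=depth(R)=34
depth=34-16=18


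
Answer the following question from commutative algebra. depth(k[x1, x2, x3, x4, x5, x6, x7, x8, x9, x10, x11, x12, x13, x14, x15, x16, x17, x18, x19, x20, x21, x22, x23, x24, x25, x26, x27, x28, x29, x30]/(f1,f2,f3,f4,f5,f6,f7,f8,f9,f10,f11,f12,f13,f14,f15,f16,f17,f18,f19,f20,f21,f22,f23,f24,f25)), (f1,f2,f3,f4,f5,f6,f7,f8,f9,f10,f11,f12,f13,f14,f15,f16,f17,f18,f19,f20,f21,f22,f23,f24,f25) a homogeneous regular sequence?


depth(R)=30
depth(R/I)=30-25=5


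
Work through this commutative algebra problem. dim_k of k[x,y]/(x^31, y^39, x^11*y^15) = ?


k[x,y]/I, I = (x^31, y^39, x^11*y^15)
Rect: 31x39=1209. Corner: (31-11)x(39-15)=480.
dim = 1209-480 = 729


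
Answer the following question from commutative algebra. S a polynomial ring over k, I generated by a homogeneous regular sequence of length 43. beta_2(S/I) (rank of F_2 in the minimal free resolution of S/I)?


Regular sequence => Koszul complex is the minimal free resolution.
Syz_1 minimally generated by Koszul relations f_i*e_j - f_j*e_i (i<j): mu(Syz_1) = beta_2 = C(m,2) = m(m-1)/2
m=43
43*42/2 = 903


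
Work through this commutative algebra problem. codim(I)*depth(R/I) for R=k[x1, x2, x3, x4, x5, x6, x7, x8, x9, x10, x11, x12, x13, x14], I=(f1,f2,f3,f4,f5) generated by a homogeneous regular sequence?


codim=5, depth=dim(R/I)=14-5=9
Product=5*9=45


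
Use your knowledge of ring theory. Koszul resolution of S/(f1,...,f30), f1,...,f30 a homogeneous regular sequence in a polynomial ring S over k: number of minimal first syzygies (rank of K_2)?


Regular sequence => Koszul complex is the minimal free resolution.
Syz_1 minimally generated by Koszul relations f_i*e_j - f_j*e_i (i<j): mu(Syz_1) = beta_2 = C(m,2) = m(m-1)/2
m=30
30*29/2 = 435


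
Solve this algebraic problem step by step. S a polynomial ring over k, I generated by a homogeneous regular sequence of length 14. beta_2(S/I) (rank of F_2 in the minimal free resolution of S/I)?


Regular sequence => Koszul complex is the minimal free resolution.
Syz_1 minimally generated by Koszul relations f_i*e_j - f_j*e_i (i<j): mu(Syz_1) = beta_2 = C(m,2) = m(m-1)/2
m=14
14*13/2 = 91


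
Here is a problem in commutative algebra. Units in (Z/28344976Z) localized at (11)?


Local ring = Z/1771561Z.
phi(1771561) = 11^5*(11-1) = 1610510


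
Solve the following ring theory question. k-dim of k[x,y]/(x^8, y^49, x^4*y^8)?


k[x,y]/I, I = (x^8, y^49, x^4*y^8)
Rect: 8x49=392. Corner: (8-4)x(49-8)=164.
dim = 392-164 = 228


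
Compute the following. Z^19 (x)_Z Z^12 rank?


rank(M(x)N) = rank(M)*rank(N)
19*12 = 228


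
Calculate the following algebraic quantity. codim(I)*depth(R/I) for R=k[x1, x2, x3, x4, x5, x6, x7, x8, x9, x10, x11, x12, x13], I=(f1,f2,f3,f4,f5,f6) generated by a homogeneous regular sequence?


codim=6, depth=dim(R/I)=13-6=7
Product=6*7=42


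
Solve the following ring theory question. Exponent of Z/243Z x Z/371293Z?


Exponent = lcm of the cyclic orders; pairwise coprime => product.
3^5*13^5=243*371293=90224199


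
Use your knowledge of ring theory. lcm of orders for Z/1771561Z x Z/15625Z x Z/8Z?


Exponent = lcm of the cyclic orders; pairwise coprime => product.
11^6*5^6*2^3=1771561*15625*8=221445125000


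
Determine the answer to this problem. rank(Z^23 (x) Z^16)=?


rank(M(x)N) = rank(M)*rank(N)
23*16 = 368


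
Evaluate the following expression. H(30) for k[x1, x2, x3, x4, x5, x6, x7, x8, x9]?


C(d+n-1,n-1)=C(38,8)=48903492


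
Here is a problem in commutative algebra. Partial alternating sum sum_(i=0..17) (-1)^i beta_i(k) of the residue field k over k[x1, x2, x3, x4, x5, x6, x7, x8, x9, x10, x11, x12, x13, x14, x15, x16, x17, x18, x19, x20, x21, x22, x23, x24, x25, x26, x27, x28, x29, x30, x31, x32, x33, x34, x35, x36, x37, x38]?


Koszul resolution: beta_i(k)=C(n,i), n=38
sum_(i=0..p) (-1)^i C(n,i) = (-1)^p C(n-1,p)
(-1)^17*C(37,17) = (-1)^17*15905368710 = -15905368710


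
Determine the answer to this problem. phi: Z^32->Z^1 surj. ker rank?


rank(ker) = 32-1 = 31


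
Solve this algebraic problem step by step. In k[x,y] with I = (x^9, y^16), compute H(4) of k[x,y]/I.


k[x,y], I = (x^9, y^16), d = 4
Need i < 9 and d-i < 16.
Range: 0 <= i <= 4.
H(4) = 5


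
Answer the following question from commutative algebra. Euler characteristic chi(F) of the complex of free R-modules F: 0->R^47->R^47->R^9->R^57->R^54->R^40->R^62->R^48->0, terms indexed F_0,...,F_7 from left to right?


chi = sum (-1)^i * rank:
(-1)^0*47=47
(-1)^1*47=-47
(-1)^2*9=9
(-1)^3*57=-57
(-1)^4*54=54
(-1)^5*40=-40
(-1)^6*62=62
(-1)^7*48=-48
chi=-20


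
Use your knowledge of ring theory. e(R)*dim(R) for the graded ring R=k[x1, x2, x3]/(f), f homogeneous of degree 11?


e(R)=deg(f)=11, dim(R)=3-1=2
e*dim=11*2=22


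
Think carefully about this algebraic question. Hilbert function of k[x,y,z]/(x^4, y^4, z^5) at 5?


Need i<4, j<4, k<5 with i+j+k=5.
For each i, j ranges over max(0,5-i-4)..min(3,5-i):
  i=0: j in [1,3] -> 3
  i=1: j in [0,3] -> 4
  i=2: j in [0,3] -> 4
  i=3: j in [0,2] -> 3
H(5) = 3+4+4+3 = 14


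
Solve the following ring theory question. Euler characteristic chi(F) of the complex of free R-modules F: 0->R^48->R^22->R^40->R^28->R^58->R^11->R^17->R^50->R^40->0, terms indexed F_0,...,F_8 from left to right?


chi = sum (-1)^i * rank:
(-1)^0*48=48
(-1)^1*22=-22
(-1)^2*40=40
(-1)^3*28=-28
(-1)^4*58=58
(-1)^5*11=-11
(-1)^6*17=17
(-1)^7*50=-50
(-1)^8*40=40
chi=92


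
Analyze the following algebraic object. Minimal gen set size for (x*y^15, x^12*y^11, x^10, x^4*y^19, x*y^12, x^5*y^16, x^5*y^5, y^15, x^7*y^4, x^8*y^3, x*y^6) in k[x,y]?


Remove redundant (divisible by others).
x*y^15 redundant.
x^12*y^11 redundant.
x*y^12 redundant.
x^4*y^19 redundant.
x^5*y^16 redundant.
Min: x^10, x^8*y^3, x^7*y^4, x^5*y^5, x*y^6, y^15
Count=6


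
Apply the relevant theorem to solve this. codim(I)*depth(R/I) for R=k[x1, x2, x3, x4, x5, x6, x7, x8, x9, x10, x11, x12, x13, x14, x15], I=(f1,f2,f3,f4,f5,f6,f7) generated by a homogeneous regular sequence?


codim=7, depth=dim(R/I)=15-7=8
Product=7*8=56


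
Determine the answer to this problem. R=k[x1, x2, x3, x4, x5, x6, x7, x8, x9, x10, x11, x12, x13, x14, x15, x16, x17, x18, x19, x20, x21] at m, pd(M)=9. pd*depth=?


pd+depth=21
depth=21-9=12
pd*depth=9*12=108


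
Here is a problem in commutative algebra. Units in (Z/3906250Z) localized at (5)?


Local ring = Z/1953125Z.
phi(1953125) = 5^8*(5-1) = 1562500


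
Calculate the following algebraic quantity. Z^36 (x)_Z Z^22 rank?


rank(M(x)N) = rank(M)*rank(N)
36*22 = 792


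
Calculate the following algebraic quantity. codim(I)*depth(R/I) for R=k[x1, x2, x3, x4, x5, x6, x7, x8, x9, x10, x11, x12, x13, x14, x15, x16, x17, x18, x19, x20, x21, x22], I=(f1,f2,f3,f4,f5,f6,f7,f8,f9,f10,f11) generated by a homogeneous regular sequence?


codim=11, depth=dim(R/I)=22-11=11
Product=11*11=121


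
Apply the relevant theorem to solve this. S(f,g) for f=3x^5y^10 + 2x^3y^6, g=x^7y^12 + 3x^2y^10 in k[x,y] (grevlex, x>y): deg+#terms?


LT(f)=3x^5y^10, LT(g)=x^7y^12
lcm(LM)=x^7y^12
S(f,g) (scaled by 3 to clear denominators) = x^2y^2*f - 3*g = 2x^5y^8 - 9x^2y^10
2 terms, deg 13.
13+2=15


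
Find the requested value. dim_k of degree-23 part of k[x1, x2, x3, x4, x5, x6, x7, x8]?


C(d+n-1,n-1)=C(30,7)=2035800


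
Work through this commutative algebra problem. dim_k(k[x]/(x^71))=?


Basis: 1,x,...,x^70
dim=71


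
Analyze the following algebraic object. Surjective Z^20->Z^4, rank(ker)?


rank(ker) = 20-4 = 16


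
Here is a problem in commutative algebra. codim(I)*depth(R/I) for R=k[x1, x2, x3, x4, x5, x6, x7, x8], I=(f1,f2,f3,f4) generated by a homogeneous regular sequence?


codim=4, depth=dim(R/I)=8-4=4
Product=4*4=16


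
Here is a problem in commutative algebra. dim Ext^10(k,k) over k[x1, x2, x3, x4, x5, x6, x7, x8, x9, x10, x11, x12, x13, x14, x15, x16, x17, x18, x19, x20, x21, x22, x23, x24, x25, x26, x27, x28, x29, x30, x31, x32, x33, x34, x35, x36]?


C(n,i)=C(36,10)=254186856


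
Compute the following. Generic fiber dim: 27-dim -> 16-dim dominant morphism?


dim(fiber)=dim(X)-dim(Y)=27-16=11


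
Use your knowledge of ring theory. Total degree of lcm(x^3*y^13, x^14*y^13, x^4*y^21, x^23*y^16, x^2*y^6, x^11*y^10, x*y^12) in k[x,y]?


lcm = componentwise max:
x: max(3,14,4,23,2,11,1)=23
y: max(13,13,21,16,6,10,12)=21
Total=23+21=44


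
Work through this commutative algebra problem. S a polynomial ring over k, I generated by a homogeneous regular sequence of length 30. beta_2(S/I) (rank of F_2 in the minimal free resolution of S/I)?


Regular sequence => Koszul complex is the minimal free resolution.
Syz_1 minimally generated by Koszul relations f_i*e_j - f_j*e_i (i<j): mu(Syz_1) = beta_2 = C(m,2) = m(m-1)/2
m=30
30*29/2 = 435


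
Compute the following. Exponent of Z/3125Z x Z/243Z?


Exponent = lcm of the cyclic orders; pairwise coprime => product.
5^5*3^5=3125*243=759375


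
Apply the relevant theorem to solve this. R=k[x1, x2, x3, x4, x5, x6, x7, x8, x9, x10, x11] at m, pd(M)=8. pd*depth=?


pd+depth=11
depth=11-8=3
pd*depth=8*3=24


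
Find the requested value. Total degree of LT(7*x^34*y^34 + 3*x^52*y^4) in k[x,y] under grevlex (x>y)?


LT: 7*x^34*y^34
deg_x=34, deg_y=34
Total=34+34=68


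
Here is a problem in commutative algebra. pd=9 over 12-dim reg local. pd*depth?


pd+depth=12
depth=12-9=3
pd*depth=9*3=27


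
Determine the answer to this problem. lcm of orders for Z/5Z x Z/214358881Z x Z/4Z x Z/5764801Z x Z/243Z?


Exponent = lcm of the cyclic orders; pairwise coprime => product.
5^1*11^8*2^2*7^8*3^5=5*214358881*4*5764801*243=6005678376921729660


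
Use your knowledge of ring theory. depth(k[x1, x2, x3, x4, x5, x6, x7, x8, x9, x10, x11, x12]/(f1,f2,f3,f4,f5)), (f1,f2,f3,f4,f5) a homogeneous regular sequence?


depth(R)=12
depth(R/I)=12-5=7


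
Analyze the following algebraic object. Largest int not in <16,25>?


gcd(16,25)=1 => F=ab-a-b=16*25-16-25=400-41=359


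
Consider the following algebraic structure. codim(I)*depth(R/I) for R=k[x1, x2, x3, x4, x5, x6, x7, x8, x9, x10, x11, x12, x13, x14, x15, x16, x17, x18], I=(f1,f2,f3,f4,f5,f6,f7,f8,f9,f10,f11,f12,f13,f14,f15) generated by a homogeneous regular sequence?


codim=15, depth=dim(R/I)=18-15=3
Product=15*3=45


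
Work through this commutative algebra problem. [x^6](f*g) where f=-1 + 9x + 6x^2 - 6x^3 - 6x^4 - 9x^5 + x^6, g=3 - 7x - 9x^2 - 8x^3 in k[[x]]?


[x^6] = sum a_i*b_j, i+j=6
  -6*-8=48
  -6*-9=54
  -9*-7=63
  1*3=3
Sum=168


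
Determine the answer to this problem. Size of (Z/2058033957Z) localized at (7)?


7-primary part: 2058033957=7^9*51
Size=7^9=40353607


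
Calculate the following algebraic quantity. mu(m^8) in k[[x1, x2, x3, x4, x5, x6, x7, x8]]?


C(n+d-1,d)=C(15,8)=6435


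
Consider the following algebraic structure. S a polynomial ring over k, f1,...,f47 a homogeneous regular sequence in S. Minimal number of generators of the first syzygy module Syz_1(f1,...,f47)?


Regular sequence => Koszul complex is the minimal free resolution.
Syz_1 minimally generated by Koszul relations f_i*e_j - f_j*e_i (i<j): mu(Syz_1) = beta_2 = C(m,2) = m(m-1)/2
m=47
47*46/2 = 1081


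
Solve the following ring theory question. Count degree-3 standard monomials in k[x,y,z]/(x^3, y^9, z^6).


Need i<3, j<9, k<6 with i+j+k=3.
For each i, j ranges over max(0,3-i-5)..min(8,3-i):
  i=0: j in [0,3] -> 4
  i=1: j in [0,2] -> 3
  i=2: j in [0,1] -> 2
H(3) = 4+3+2 = 9


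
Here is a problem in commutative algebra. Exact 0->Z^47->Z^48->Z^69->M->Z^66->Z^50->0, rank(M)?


Alt sum=0:
(-1)^0*47 + (-1)^1*48 + (-1)^2*69 + (-1)^3*? + (-1)^4*66 + (-1)^5*50=0
rank(M)=84


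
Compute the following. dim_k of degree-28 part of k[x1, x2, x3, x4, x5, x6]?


C(d+n-1,n-1)=C(33,5)=237336


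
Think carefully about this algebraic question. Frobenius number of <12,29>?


gcd(12,29)=1 => F=ab-a-b=12*29-12-29=348-41=307


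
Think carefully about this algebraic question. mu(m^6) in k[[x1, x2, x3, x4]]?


C(n+d-1,d)=C(9,6)=84


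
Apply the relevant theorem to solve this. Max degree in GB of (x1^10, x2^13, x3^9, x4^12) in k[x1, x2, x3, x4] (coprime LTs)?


Pure powers, coprime LTs => already GB.
Degrees: 10, 13, 9, 12
Max=13


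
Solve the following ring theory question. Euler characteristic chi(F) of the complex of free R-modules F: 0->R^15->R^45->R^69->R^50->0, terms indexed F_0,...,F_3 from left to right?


chi = sum (-1)^i * rank:
(-1)^0*15=15
(-1)^1*45=-45
(-1)^2*69=69
(-1)^3*50=-50
chi=-11


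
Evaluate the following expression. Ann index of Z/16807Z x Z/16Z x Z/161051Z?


Exponent = lcm of the cyclic orders; pairwise coprime => product.
7^5*2^4*11^5=16807*16*161051=43308546512


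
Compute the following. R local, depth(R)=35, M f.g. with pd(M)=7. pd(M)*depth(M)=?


pd+depth=35
depth=35-7=28
pd*depth=7*28=196


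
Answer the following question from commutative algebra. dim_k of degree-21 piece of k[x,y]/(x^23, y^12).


k[x,y], I = (x^23, y^12), d = 21
Need i < 23 and d-i < 12.
Range: 10 <= i <= 21.
H(21) = 12


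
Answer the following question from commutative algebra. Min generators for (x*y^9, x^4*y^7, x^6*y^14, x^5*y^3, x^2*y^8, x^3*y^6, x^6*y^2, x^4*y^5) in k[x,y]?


Remove redundant (divisible by others).
x^6*y^14 redundant.
x^4*y^7 redundant.
Min: x^6*y^2, x^5*y^3, x^4*y^5, x^3*y^6, x^2*y^8, x*y^9
Count=6


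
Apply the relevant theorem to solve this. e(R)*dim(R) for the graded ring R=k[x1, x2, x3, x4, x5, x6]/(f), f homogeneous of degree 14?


e(R)=deg(f)=14, dim(R)=6-1=5
e*dim=14*5=70


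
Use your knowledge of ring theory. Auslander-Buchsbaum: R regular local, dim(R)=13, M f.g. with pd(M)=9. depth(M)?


pd+depth=depth(R)=13
depth=13-9=4


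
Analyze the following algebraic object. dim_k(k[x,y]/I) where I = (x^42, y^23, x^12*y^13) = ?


k[x,y]/I, I = (x^42, y^23, x^12*y^13)
Rect: 42x23=966. Corner: (42-12)x(23-13)=300.
dim = 966-300 = 666


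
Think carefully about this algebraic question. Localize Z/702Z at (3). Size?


3-primary part: 702=3^3*26
Size=3^3=27


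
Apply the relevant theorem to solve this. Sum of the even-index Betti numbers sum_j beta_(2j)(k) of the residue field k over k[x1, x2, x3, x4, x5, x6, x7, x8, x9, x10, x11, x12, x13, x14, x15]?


Koszul resolution: beta_i(k)=C(n,i), n=15
sum_even C(15,i) = 2^(n-1) = 2^14 = 16384


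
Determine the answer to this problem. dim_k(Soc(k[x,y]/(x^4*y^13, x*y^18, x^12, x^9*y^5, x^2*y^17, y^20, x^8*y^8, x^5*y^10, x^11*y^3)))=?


Socle = ann(m) = span of standard monomials u with x*u, y*u in I (staircase corners).
Minimal generators: x^12, x^11*y^3, x^9*y^5, x^8*y^8, x^5*y^10, x^4*y^13, x^2*y^17, x*y^18, y^20
Corners: y^19, xy^17, x^3y^16, x^4y^12, x^7y^9, x^8y^7, x^10y^4, x^11y^2
Socle dim=8


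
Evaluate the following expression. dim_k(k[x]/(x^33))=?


Basis: 1,x,...,x^32
dim=33


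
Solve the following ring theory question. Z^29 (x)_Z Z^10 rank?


rank(M(x)N) = rank(M)*rank(N)
29*10 = 290


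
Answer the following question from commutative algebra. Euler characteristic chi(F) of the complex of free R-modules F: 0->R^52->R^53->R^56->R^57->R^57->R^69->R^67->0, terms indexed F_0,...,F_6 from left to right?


chi = sum (-1)^i * rank:
(-1)^0*52=52
(-1)^1*53=-53
(-1)^2*56=56
(-1)^3*57=-57
(-1)^4*57=57
(-1)^5*69=-69
(-1)^6*67=67
chi=53


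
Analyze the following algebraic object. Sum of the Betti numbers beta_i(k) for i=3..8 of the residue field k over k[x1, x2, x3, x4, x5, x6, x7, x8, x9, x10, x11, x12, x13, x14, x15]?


Koszul resolution: beta_i(k)=C(n,i), n=15
C(15,3)=455, C(15,4)=1365, C(15,5)=3003, C(15,6)=5005, C(15,7)=6435, C(15,8)=6435
Sum=22698


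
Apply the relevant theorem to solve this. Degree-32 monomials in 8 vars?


C(d+n-1,n-1)=C(39,7)=15380937


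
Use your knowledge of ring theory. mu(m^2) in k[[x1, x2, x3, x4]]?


C(n+d-1,d)=C(5,2)=10


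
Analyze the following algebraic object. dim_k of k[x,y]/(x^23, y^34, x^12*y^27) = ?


k[x,y]/I, I = (x^23, y^34, x^12*y^27)
Rect: 23x34=782. Corner: (23-12)x(34-27)=77.
dim = 782-77 = 705


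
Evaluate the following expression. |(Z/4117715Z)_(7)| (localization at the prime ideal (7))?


7-primary part: 4117715=7^7*5
Size=7^7=823543


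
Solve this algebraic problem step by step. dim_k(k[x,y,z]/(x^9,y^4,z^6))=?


Basis: x^iy^jz^k, i<9,j<4,k<6
9*4*6=216


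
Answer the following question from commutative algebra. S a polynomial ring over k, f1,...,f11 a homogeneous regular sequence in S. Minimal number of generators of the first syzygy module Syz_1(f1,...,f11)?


Regular sequence => Koszul complex is the minimal free resolution.
Syz_1 minimally generated by Koszul relations f_i*e_j - f_j*e_i (i<j): mu(Syz_1) = beta_2 = C(m,2) = m(m-1)/2
m=11
11*10/2 = 55


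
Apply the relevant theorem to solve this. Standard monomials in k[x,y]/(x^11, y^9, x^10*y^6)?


k[x,y]/I, I = (x^11, y^9, x^10*y^6)
Rect: 11x9=99. Corner: (11-10)x(9-6)=3.
dim = 99-3 = 96


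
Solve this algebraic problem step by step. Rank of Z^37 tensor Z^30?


rank(M(x)N) = rank(M)*rank(N)
37*30 = 1110


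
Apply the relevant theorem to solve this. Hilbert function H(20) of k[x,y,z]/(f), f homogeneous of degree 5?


C(22,2)-C(17,2)=231-136=95


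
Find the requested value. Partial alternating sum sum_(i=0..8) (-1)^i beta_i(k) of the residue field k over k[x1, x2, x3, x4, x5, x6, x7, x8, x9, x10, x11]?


Koszul resolution: beta_i(k)=C(n,i), n=11
sum_(i=0..p) (-1)^i C(n,i) = (-1)^p C(n-1,p)
(-1)^8*C(10,8) = (-1)^8*45 = 45


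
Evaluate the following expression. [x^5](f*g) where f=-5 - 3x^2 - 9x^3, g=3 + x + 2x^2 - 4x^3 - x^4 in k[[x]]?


[x^5] = sum a_i*b_j, i+j=5
  -3*-4=12
  -9*2=-18
Sum=-6


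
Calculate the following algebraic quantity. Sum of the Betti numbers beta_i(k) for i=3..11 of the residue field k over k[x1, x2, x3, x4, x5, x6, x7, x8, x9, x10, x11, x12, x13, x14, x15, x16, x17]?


Koszul resolution: beta_i(k)=C(n,i), n=17
C(17,3)=680, C(17,4)=2380, C(17,5)=6188, C(17,6)=12376, C(17,7)=19448, C(17,8)=24310, C(17,9)=24310, C(17,10)=19448, C(17,11)=12376
Sum=121516


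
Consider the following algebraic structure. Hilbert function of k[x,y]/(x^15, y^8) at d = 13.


k[x,y], I = (x^15, y^8), d = 13
Need i < 15 and d-i < 8.
Range: 6 <= i <= 13.
H(13) = 8


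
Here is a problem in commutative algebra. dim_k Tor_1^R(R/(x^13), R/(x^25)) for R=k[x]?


Tor_1(R/I,R/J)=(I cap J)/IJ=(x^25)/(x^38)
dim=38-25=min(13,25)=13


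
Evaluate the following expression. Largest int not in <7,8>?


gcd(7,8)=1 => F=ab-a-b=7*8-7-8=56-15=41


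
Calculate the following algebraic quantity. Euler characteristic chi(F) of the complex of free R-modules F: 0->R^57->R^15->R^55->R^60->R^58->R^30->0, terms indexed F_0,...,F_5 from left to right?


chi = sum (-1)^i * rank:
(-1)^0*57=57
(-1)^1*15=-15
(-1)^2*55=55
(-1)^3*60=-60
(-1)^4*58=58
(-1)^5*30=-30
chi=65


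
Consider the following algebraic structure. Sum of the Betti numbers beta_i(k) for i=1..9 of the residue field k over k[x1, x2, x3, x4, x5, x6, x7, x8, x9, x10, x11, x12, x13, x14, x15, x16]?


Koszul resolution: beta_i(k)=C(n,i), n=16
C(16,1)=16, C(16,2)=120, C(16,3)=560, C(16,4)=1820, C(16,5)=4368, C(16,6)=8008, C(16,7)=11440, C(16,8)=12870, C(16,9)=11440
Sum=50642


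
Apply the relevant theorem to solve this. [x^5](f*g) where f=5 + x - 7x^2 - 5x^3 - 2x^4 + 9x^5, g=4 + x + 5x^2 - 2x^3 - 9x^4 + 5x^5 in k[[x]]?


[x^5] = sum a_i*b_j, i+j=5
  5*5=25
  1*-9=-9
  -7*-2=14
  -5*5=-25
  -2*1=-2
  9*4=36
Sum=39


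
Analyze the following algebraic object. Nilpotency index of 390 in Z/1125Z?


390^k mod 1125:
k=1: 390
k=2: 225
k=3: 0
First zero at k = 3


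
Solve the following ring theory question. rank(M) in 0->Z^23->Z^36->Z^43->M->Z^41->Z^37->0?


Alt sum=0:
(-1)^0*23 + (-1)^1*36 + (-1)^2*43 + (-1)^3*? + (-1)^4*41 + (-1)^5*37=0
rank(M)=34


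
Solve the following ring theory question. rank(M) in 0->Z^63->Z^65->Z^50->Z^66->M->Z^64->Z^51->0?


Alt sum=0:
(-1)^0*63 + (-1)^1*65 + (-1)^2*50 + (-1)^3*66 + (-1)^4*? + (-1)^5*64 + (-1)^6*51=0
rank(M)=31


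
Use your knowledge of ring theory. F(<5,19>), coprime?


gcd(5,19)=1 => F=ab-a-b=5*19-5-19=95-24=71


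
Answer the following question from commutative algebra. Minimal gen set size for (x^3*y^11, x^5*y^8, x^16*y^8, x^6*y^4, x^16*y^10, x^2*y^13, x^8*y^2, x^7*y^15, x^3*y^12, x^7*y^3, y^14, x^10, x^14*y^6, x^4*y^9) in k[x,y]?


Remove redundant (divisible by others).
x^16*y^8 redundant.
x^7*y^15 redundant.
x^3*y^12 redundant.
x^16*y^10 redundant.
x^14*y^6 redundant.
Min: x^10, x^8*y^2, x^7*y^3, x^6*y^4, x^5*y^8, x^4*y^9, x^3*y^11, x^2*y^13, y^14
Count=9


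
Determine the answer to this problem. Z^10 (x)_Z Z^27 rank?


rank(M(x)N) = rank(M)*rank(N)
10*27 = 270


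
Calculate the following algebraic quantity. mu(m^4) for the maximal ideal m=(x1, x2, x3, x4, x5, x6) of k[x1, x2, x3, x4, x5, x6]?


Graded Nakayama: mu(m^d) = dim_k (m^d/m^(d+1)) = #degree-4 monomials in 6 vars
C(n+d-1,d)=C(9,4)=126


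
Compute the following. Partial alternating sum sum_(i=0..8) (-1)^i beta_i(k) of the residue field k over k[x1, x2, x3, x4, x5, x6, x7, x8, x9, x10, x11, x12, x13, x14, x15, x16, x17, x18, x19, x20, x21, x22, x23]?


Koszul resolution: beta_i(k)=C(n,i), n=23
sum_(i=0..p) (-1)^i C(n,i) = (-1)^p C(n-1,p)
(-1)^8*C(22,8) = (-1)^8*319770 = 319770


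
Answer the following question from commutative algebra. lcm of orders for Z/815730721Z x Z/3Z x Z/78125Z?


Exponent = lcm of the cyclic orders; pairwise coprime => product.
13^8*3^1*5^7=815730721*3*78125=191186887734375


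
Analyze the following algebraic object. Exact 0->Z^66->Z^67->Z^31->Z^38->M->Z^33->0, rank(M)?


Alt sum=0:
(-1)^0*66 + (-1)^1*67 + (-1)^2*31 + (-1)^3*38 + (-1)^4*? + (-1)^5*33=0
rank(M)=41


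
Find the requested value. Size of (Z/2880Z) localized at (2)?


2-primary part: 2880=2^6*45
Size=2^6=64


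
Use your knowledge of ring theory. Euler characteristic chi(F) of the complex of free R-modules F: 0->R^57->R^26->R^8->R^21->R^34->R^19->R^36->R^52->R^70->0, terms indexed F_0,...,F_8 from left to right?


chi = sum (-1)^i * rank:
(-1)^0*57=57
(-1)^1*26=-26
(-1)^2*8=8
(-1)^3*21=-21
(-1)^4*34=34
(-1)^5*19=-19
(-1)^6*36=36
(-1)^7*52=-52
(-1)^8*70=70
chi=87


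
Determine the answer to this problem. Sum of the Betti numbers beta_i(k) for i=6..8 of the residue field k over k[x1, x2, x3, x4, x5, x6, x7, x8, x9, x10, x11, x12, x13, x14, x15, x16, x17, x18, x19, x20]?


Koszul resolution: beta_i(k)=C(n,i), n=20
C(20,6)=38760, C(20,7)=77520, C(20,8)=125970
Sum=242250


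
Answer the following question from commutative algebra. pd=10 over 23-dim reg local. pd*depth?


pd+depth=23
depth=23-10=13
pd*depth=10*13=130


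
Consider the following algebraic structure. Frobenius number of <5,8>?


gcd(5,8)=1 => F=ab-a-b=5*8-5-8=40-13=27


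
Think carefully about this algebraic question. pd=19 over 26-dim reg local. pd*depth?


pd+depth=26
depth=26-19=7
pd*depth=19*7=133


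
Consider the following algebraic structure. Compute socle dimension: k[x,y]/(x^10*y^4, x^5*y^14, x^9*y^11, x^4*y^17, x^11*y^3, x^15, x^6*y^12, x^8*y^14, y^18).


Socle = ann(m) = span of standard monomials u with x*u, y*u in I (staircase corners).
Redundant generators: x^8*y^14
Minimal generators: x^15, x^11*y^3, x^10*y^4, x^9*y^11, x^6*y^12, x^5*y^14, x^4*y^17, y^18
Corners: x^3y^17, x^4y^16, x^5y^13, x^8y^11, x^9y^10, x^10y^3, x^14y^2
Socle dim=7


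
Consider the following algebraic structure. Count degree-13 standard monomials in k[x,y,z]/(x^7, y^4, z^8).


Need i<7, j<4, k<8 with i+j+k=13.
For each i, j ranges over max(0,13-i-7)..min(3,13-i):
  i=0: j in [6,3] -> 0
  i=1: j in [5,3] -> 0
  i=2: j in [4,3] -> 0
  i=3: j in [3,3] -> 1
  i=4: j in [2,3] -> 2
  i=5: j in [1,3] -> 3
  i=6: j in [0,3] -> 4
H(13) = 0+0+0+1+2+3+4 = 10


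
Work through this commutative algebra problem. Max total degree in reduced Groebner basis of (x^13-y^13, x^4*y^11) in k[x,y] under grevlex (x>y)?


LT(f1)=x^13, LT(f2)=x^4y^11, lcm=x^13y^11
S(f1,f2) = y^11*f1 - x^9*f2 = -y^24
Reduced GB = {f1, f2, y^24}; degrees 13, 15, 24
Max = 24


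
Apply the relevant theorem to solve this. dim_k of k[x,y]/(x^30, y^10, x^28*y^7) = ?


k[x,y]/I, I = (x^30, y^10, x^28*y^7)
Rect: 30x10=300. Corner: (30-28)x(10-7)=6.
dim = 300-6 = 294


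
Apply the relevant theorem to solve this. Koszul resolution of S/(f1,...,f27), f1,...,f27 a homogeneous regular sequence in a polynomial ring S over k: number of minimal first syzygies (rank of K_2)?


Regular sequence => Koszul complex is the minimal free resolution.
Syz_1 minimally generated by Koszul relations f_i*e_j - f_j*e_i (i<j): mu(Syz_1) = beta_2 = C(m,2) = m(m-1)/2
m=27
27*26/2 = 351


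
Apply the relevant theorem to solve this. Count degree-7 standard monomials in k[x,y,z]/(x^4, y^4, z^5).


Need i<4, j<4, k<5 with i+j+k=7.
For each i, j ranges over max(0,7-i-4)..min(3,7-i):
  i=0: j in [3,3] -> 1
  i=1: j in [2,3] -> 2
  i=2: j in [1,3] -> 3
  i=3: j in [0,3] -> 4
H(7) = 1+2+3+4 = 10


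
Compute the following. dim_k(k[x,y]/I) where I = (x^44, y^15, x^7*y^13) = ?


k[x,y]/I, I = (x^44, y^15, x^7*y^13)
Rect: 44x15=660. Corner: (44-7)x(15-13)=74.
dim = 660-74 = 586


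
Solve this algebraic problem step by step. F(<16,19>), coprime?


gcd(16,19)=1 => F=ab-a-b=16*19-16-19=304-35=269


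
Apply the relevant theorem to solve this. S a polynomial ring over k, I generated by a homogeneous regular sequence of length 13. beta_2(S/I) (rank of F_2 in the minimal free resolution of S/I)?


Regular sequence => Koszul complex is the minimal free resolution.
Syz_1 minimally generated by Koszul relations f_i*e_j - f_j*e_i (i<j): mu(Syz_1) = beta_2 = C(m,2) = m(m-1)/2
m=13
13*12/2 = 78


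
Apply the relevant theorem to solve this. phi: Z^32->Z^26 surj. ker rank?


rank(ker) = 32-26 = 6


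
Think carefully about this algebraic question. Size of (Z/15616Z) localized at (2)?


2-primary part: 15616=2^8*61
Size=2^8=256


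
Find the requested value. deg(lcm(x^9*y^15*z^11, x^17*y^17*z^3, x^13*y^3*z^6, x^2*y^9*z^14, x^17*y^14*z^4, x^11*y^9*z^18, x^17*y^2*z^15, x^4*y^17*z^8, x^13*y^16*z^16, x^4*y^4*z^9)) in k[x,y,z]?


lcm = componentwise max:
x: max(9,17,13,2,17,11,17,4,13,4)=17
y: max(15,17,3,9,14,9,2,17,16,4)=17
z: max(11,3,6,14,4,18,15,8,16,9)=18
Total=17+17+18=52


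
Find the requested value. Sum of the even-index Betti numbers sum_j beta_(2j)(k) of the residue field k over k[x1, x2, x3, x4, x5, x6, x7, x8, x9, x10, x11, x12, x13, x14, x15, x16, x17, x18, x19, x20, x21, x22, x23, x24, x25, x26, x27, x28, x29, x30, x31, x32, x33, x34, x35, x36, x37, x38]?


Koszul resolution: beta_i(k)=C(n,i), n=38
sum_even C(38,i) = 2^(n-1) = 2^37 = 137438953472


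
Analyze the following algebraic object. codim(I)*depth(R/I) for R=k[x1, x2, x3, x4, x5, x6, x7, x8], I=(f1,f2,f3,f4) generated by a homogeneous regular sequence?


codim=4, depth=dim(R/I)=8-4=4
Product=4*4=16


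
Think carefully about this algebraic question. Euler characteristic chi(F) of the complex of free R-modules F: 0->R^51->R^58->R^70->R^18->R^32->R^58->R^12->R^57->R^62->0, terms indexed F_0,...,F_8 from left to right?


chi = sum (-1)^i * rank:
(-1)^0*51=51
(-1)^1*58=-58
(-1)^2*70=70
(-1)^3*18=-18
(-1)^4*32=32
(-1)^5*58=-58
(-1)^6*12=12
(-1)^7*57=-57
(-1)^8*62=62
chi=36


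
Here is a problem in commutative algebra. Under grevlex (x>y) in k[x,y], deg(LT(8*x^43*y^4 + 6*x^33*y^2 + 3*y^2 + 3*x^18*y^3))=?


LT: 8*x^43*y^4
deg_x=43, deg_y=4
Total=43+4=47
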